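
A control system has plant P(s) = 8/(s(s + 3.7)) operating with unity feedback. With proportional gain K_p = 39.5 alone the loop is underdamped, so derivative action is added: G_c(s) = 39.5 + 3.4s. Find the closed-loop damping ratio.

ζ = 0.869

Forward path: (39.5 + 3.4s)·8/(s(s+3.7)). The closed-loop characteristic equation is s² + (3.7 + 8·3.4)s + 8·39.5 = 0.
That is s² + 30.9s + 316 = 0, so ω_n = 17.78 rad/s and ζ = 30.9/(2·17.78) = 0.8691.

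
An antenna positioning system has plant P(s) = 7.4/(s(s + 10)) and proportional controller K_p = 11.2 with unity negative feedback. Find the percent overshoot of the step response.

12.7%

From 1 + K_pP(s) = 0: s² + 10s + 82.88 = 0 ⇒ ω_n = 9.104, ζ = 0.5492.
%OS = 100·exp(−πζ/√(1−ζ²)) = 100·exp(−π·0.5492/√0.6984) = 12.7%.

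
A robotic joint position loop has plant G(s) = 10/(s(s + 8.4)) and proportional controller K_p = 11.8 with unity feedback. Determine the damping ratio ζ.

With unity feedback the closed-loop characteristic equation is s² + 8.4s + 11.8·10 = s² + 8.4s + 118 = 0.
Matching s² + 2ζω_n s + ω_n²: ω_n = √118 = 10.86 rad/s and 2ζω_n = 8.4, so ζ = 8.4/(2·10.86) = 0.387.

ζ = 0.387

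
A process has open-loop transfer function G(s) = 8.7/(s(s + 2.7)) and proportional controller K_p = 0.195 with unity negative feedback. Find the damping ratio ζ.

ζ = 1.04

The closed-loop denominator is s(s+2.7) + 0.195·8.7 = s² + 2.7s + 1.696.
So ω_n² = 1.696 ⇒ ω_n = 1.302 rad/s, and ζ = 2.7/(2ω_n) = 1.04.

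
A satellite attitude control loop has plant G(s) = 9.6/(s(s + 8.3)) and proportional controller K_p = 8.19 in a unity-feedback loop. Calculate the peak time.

The closed-loop denominator s² + 8.3s + 78.62 gives ω_n = √78.62 = 8.867 and ζ = 8.3/(2ω_n) = 0.468.
Damped frequency ω_d = ω_n√(1−ζ²) = 7.836 rad/s, so peak time T_p = π/ω_d = 0.401 s.

T_p = 0.401 s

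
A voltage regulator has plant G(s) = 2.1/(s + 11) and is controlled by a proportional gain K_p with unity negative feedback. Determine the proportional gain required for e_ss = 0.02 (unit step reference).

For a type-0 loop with proportional control, e_ss = 1/(1 + K_p·G(0)).
G(0) = 0.1909. Require 1/(1 + K_p·0.1909) = 0.02, so 1 + 0.1909·K_p = 50.
K_p = (50 − 1)/0.1909 = 257.

K_p = 257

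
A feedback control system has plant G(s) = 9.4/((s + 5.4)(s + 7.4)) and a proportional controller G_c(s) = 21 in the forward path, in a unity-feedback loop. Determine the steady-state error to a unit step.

0.168

The loop is type 0. Static position error constant K_pos = G_c(0)·G(0) = 21·0.2352 = 4.94.
Steady-state error to a unit step: e_ss = 1/(1+K_pos) = 1/5.94 = 0.168.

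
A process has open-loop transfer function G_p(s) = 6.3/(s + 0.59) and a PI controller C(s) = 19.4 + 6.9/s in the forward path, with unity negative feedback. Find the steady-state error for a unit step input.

0

The open loop C(s)G_p(s) has a pole at the origin (type 1), so the static position error constant is infinite and e_ss = 1/(1+∞) = 0.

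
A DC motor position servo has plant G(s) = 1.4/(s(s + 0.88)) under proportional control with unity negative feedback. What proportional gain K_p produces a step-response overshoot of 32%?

From %OS = 100·exp(−πζ/√(1−ζ²)) = 32%, ζ = −ln(0.32)/√(π²+ln²(0.32)) = 0.341.
Characteristic equation s² + 0.88s + 1.4K_p = 0 gives ζ = 0.88/(2√(1.4K_p)).
Setting ζ = 0.341: √(1.4K_p) = 0.88/(2·0.341) = 1.29, so K_p = 1.665/1.4 = 1.19.

K_p = 1.19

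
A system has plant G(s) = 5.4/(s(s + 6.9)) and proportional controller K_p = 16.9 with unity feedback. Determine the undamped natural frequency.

ω_n = 9.55 rad/s

With unity feedback the closed-loop characteristic equation is s² + 6.9s + 16.9·5.4 = s² + 6.9s + 91.26 = 0.
So ω_n² = 91.26 ⇒ ω_n = 9.553 rad/s, and ζ = 6.9/(2ω_n) = 0.361.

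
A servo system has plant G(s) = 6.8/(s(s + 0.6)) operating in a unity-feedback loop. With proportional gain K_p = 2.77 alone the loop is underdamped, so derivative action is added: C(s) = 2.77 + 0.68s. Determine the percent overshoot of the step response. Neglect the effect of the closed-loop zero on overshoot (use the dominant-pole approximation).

9.37%

Forward path: (2.77 + 0.68s)·6.8/(s(s+0.6)). The closed-loop characteristic equation is s² + (0.6 + 6.8·0.68)s + 6.8·2.77 = 0.
That is s² + 5.224s + 18.84 = 0, so ω_n = 4.34 rad/s and ζ = 5.224/(2·4.34) = 0.6018.
%OS = 100·exp(−πζ/√(1−ζ²)) = 9.37%.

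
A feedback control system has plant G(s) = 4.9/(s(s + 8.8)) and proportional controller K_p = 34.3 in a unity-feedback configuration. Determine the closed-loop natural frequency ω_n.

The closed-loop denominator is s(s+8.8) + 34.3·4.9 = s² + 8.8s + 168.1.
So ω_n² = 168.1 ⇒ ω_n = 12.96 rad/s, and ζ = 8.8/(2ω_n) = 0.339.

ω_n = 13 rad/s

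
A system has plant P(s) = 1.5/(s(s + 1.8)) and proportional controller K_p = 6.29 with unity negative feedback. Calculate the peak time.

From 1 + K_pP(s) = 0: s² + 1.8s + 9.435 = 0 ⇒ ω_n = 3.072, ζ = 0.293.
Damped frequency ω_d = ω_n√(1−ζ²) = 2.937 rad/s, so peak time T_p = π/ω_d = 1.07 s.

T_p = 1.07 s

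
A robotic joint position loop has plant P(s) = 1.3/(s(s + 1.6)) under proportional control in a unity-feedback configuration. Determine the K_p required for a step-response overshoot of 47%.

From %OS = 100·exp(−πζ/√(1−ζ²)) = 47%, ζ = −ln(0.47)/√(π²+ln²(0.47)) = 0.2337.
Characteristic equation s² + 1.6s + 1.3K_p = 0 gives ζ = 1.6/(2√(1.3K_p)).
Setting ζ = 0.2337: √(1.3K_p) = 1.6/(2·0.2337) = 3.424, so K_p = 11.72/1.3 = 9.02.

K_p = 9.02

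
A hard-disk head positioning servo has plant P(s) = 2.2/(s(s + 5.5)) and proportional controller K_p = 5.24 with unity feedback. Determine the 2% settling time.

T_s ≈ 1.45 s

Closed-loop characteristic equation: s² + 5.5s + 11.53 = 0, so ω_n = 3.395 rad/s and ζ = 5.5/(2·3.395) = 0.8099.
2% settling time T_s ≈ 4/(ζω_n) = 4/2.75 = 1.45 s.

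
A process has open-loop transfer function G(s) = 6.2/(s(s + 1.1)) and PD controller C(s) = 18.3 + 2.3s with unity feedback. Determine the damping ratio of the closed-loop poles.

Forward path: (18.3 + 2.3s)·6.2/(s(s+1.1)). The closed-loop characteristic equation is s² + (1.1 + 6.2·2.3)s + 6.2·18.3 = 0.
That is s² + 15.36s + 113.5 = 0, so ω_n = 10.65 rad/s and ζ = 15.36/(2·10.65) = 0.721.

ζ = 0.721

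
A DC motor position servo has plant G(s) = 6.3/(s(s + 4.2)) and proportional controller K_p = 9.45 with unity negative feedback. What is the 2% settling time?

T_s ≈ 1.9 s

The closed-loop denominator s² + 4.2s + 59.53 gives ω_n = √59.53 = 7.716 and ζ = 4.2/(2ω_n) = 0.2722.
2% settling time T_s ≈ 4/(ζω_n) = 4/2.1 = 1.9 s.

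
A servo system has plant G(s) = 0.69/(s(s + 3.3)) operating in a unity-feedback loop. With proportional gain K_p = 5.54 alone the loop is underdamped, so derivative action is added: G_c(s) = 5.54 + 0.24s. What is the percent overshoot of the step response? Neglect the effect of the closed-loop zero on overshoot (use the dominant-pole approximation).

0.245%

Forward path: (5.54 + 0.24s)·0.69/(s(s+3.3)). The closed-loop characteristic equation is s² + (3.3 + 0.69·0.24)s + 0.69·5.54 = 0.
That is s² + 3.466s + 3.823 = 0, so ω_n = 1.955 rad/s and ζ = 3.466/(2·1.955) = 0.8863.
%OS = 100·exp(−πζ/√(1−ζ²)) = 0.245%.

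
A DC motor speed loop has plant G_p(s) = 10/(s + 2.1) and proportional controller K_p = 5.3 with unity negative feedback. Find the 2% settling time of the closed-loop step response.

Closed-loop transfer function: T(s) = K_p·G_p(s)/(1 + K_p·G_p(s)) = 53/(s + 2.1 + 53) = 53/(s + 55.1).
Time constant τ = 1/55.1 = 0.01815 s, so the 2% settling time is about 4τ = 0.0726 s.

T_s ≈ 0.0726 s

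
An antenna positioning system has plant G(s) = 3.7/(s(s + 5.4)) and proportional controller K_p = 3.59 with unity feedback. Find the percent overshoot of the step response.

3.13%

The closed-loop denominator s² + 5.4s + 13.28 gives ω_n = √13.28 = 3.645 and ζ = 5.4/(2ω_n) = 0.7408.
%OS = 100·exp(−πζ/√(1−ζ²)) = 100·exp(−π·0.7408/√0.4512) = 3.13%.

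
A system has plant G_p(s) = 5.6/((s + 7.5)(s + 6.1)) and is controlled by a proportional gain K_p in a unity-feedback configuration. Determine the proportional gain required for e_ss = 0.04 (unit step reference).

Steady-state error for a unit step on this type-0 loop is 1/(1 + K_p·G_p(0)).
G_p(0) = 0.1224. Require 1/(1 + K_p·0.1224) = 0.04, so 1 + 0.1224·K_p = 25.
K_p = (25 − 1)/0.1224 = 196.

K_p = 196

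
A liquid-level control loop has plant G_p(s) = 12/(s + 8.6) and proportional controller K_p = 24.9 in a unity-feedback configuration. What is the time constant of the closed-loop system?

Closed-loop transfer function: T(s) = K_p·G_p(s)/(1 + K_p·G_p(s)) = 298.8/(s + 8.6 + 298.8) = 298.8/(s + 307.4).
Time constant τ = 1/307.4 = 0.00325 s.

τ = 0.00325 s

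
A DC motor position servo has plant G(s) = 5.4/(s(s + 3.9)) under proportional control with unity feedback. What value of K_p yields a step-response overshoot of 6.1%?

From %OS = 100·exp(−πζ/√(1−ζ²)) = 6.1%, ζ = −ln(0.061)/√(π²+ln²(0.061)) = 0.6649.
Characteristic equation s² + 3.9s + 5.4K_p = 0 gives ζ = 3.9/(2√(5.4K_p)).
Setting ζ = 0.6649: √(5.4K_p) = 3.9/(2·0.6649) = 2.933, so K_p = 8.6/5.4 = 1.59.

K_p = 1.59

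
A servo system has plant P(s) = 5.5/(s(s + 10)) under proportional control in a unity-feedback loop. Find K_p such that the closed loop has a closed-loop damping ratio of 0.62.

K_p = 11.8

Closed-loop characteristic equation: s² + 10s + K_p·5.5 = 0.
So ω_n = √(5.5K_p) and 2ζω_n = 10, giving ζ = 10/(2√(5.5K_p)).
Setting ζ = 0.62: √(5.5K_p) = 10/(2·0.62) = 8.065, so K_p = 65.04/5.5 = 11.8.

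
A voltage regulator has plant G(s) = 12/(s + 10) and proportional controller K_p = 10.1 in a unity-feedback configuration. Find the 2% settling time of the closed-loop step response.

Closed-loop transfer function: T(s) = K_p·G(s)/(1 + K_p·G(s)) = 121.2/(s + 10 + 121.2) = 121.2/(s + 131.2).
Time constant τ = 1/131.2 = 0.007622 s, so the 2% settling time is about 4τ = 0.0305 s.

T_s ≈ 0.0305 s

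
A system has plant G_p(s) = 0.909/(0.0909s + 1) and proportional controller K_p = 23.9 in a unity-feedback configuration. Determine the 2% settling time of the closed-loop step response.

T_s ≈ 0.016 s

Closed loop: T(s) = K_p·G_p/(1+K_p·G_p) = 21.73/(0.0909s + 1 + 21.73), with pole at s = −(1 + 21.73)/0.0909 = −250.
τ = 1/250 = 0.004 s, so 2% settling time ≈ 4τ = 0.016 s.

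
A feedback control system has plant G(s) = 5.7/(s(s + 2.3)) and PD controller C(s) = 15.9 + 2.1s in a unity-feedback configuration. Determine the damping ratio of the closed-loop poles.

ζ = 0.749

Forward path: (15.9 + 2.1s)·5.7/(s(s+2.3)). The closed-loop characteristic equation is s² + (2.3 + 5.7·2.1)s + 5.7·15.9 = 0.
That is s² + 14.27s + 90.63 = 0, so ω_n = 9.52 rad/s and ζ = 14.27/(2·9.52) = 0.7495.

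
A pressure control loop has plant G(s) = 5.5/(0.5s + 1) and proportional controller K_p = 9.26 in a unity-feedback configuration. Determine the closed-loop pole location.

s = -103.9

Closed loop: T(s) = K_p·G/(1+K_p·G) = 50.93/(0.5s + 1 + 50.93), with pole at s = −(1 + 50.93)/0.5 = −103.9.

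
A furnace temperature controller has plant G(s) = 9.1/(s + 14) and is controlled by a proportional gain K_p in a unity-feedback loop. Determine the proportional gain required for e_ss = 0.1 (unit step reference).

Steady-state error for a unit step on this type-0 loop is 1/(1 + K_p·G(0)).
G(0) = 0.65. Require 1/(1 + K_p·0.65) = 0.1, so 1 + 0.65·K_p = 10.
K_p = (10 − 1)/0.65 = 13.8.

K_p = 13.8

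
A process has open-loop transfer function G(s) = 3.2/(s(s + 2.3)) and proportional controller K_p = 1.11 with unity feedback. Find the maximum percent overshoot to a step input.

Closed-loop characteristic equation: s² + 2.3s + 3.552 = 0, so ω_n = 1.885 rad/s and ζ = 2.3/(2·1.885) = 0.6102.
%OS = 100·exp(−πζ/√(1−ζ²)) = 100·exp(−π·0.6102/√0.6277) = 8.9%.

8.9%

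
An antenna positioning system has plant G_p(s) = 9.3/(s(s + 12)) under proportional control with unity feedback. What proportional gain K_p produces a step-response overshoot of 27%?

From %OS = 100·exp(−πζ/√(1−ζ²)) = 27%, ζ = −ln(0.27)/√(π²+ln²(0.27)) = 0.3847.
Characteristic equation s² + 12s + 9.3K_p = 0 gives ζ = 12/(2√(9.3K_p)).
Setting ζ = 0.3847: √(9.3K_p) = 12/(2·0.3847) = 15.6, so K_p = 243.3/9.3 = 26.2.

K_p = 26.2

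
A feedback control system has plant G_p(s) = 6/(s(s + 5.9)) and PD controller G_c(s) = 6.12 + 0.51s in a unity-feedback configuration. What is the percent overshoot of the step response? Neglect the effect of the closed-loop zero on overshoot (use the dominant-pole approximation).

3.18%

Forward path: (6.12 + 0.51s)·6/(s(s+5.9)). The closed-loop characteristic equation is s² + (5.9 + 6·0.51)s + 6·6.12 = 0.
That is s² + 8.96s + 36.72 = 0, so ω_n = 6.06 rad/s and ζ = 8.96/(2·6.06) = 0.7393.
%OS = 100·exp(−πζ/√(1−ζ²)) = 3.18%.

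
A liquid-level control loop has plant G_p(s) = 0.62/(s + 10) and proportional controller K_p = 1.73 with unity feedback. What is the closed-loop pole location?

s = -11.07

Closed-loop transfer function: T(s) = K_p·G_p(s)/(1 + K_p·G_p(s)) = 1.073/(s + 10 + 1.073) = 1.073/(s + 11.07).
The closed-loop pole is at s = −11.07.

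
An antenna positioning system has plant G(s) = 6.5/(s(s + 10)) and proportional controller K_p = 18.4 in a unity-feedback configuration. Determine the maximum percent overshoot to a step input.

From 1 + K_pG(s) = 0: s² + 10s + 119.6 = 0 ⇒ ω_n = 10.94, ζ = 0.4572.
%OS = 100·exp(−πζ/√(1−ζ²)) = 100·exp(−π·0.4572/√0.791) = 19.9%.

19.9%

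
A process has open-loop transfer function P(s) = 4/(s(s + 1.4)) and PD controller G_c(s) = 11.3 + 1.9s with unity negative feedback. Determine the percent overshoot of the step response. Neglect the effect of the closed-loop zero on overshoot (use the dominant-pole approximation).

Forward path: (11.3 + 1.9s)·4/(s(s+1.4)). The closed-loop characteristic equation is s² + (1.4 + 4·1.9)s + 4·11.3 = 0.
That is s² + 9s + 45.2 = 0, so ω_n = 6.723 rad/s and ζ = 9/(2·6.723) = 0.6693.
%OS = 100·exp(−πζ/√(1−ζ²)) = 5.9%.

5.9%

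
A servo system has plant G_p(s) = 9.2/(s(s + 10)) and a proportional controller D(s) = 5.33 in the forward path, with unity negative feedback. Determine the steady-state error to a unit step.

The open loop D(s)G_p(s) has a pole at the origin (type 1), so the static position error constant is infinite and e_ss = 1/(1+∞) = 0.

0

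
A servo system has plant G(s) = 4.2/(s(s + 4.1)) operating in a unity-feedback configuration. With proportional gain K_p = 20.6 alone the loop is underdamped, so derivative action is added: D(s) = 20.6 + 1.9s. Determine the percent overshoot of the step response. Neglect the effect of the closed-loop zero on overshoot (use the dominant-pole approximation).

Forward path: (20.6 + 1.9s)·4.2/(s(s+4.1)). The closed-loop characteristic equation is s² + (4.1 + 4.2·1.9)s + 4.2·20.6 = 0.
That is s² + 12.08s + 86.52 = 0, so ω_n = 9.302 rad/s and ζ = 12.08/(2·9.302) = 0.6493.
%OS = 100·exp(−πζ/√(1−ζ²)) = 6.84%.

6.84%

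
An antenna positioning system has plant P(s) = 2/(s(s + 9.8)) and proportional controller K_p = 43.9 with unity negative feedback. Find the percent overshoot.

From 1 + K_pP(s) = 0: s² + 9.8s + 87.8 = 0 ⇒ ω_n = 9.37, ζ = 0.5229.
%OS = 100·exp(−πζ/√(1−ζ²)) = 100·exp(−π·0.5229/√0.7265) = 14.6%.

14.6%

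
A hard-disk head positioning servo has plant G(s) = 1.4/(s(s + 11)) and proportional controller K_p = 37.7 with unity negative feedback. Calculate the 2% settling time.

Closed-loop characteristic equation: s² + 11s + 52.78 = 0, so ω_n = 7.265 rad/s and ζ = 11/(2·7.265) = 0.7571.
2% settling time T_s ≈ 4/(ζω_n) = 4/5.5 = 0.727 s.

T_s ≈ 0.727 s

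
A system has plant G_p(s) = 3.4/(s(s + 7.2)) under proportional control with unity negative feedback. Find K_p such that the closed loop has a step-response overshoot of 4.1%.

From %OS = 100·exp(−πζ/√(1−ζ²)) = 4.1%, ζ = −ln(0.041)/√(π²+ln²(0.041)) = 0.713.
Characteristic equation s² + 7.2s + 3.4K_p = 0 gives ζ = 7.2/(2√(3.4K_p)).
Setting ζ = 0.713: √(3.4K_p) = 7.2/(2·0.713) = 5.049, so K_p = 25.5/3.4 = 7.5.

K_p = 7.5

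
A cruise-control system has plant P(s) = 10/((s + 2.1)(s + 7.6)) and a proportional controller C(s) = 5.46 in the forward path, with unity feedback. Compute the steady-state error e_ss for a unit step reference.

0.226

The loop is type 0. Static position error constant K_pos = C(0)·P(0) = 5.46·0.6266 = 3.421.
Steady-state error to a unit step: e_ss = 1/(1+K_pos) = 1/4.421 = 0.226.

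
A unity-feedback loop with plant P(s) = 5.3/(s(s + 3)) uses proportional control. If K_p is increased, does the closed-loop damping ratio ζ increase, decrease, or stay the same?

ζ = 3/(2√(5.3K_p)); increasing K_p raises the denominator, so ζ falls.

decrease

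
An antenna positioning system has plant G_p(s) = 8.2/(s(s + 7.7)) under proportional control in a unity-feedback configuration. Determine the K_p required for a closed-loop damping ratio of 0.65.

Closed-loop characteristic equation: s² + 7.7s + K_p·8.2 = 0.
So ω_n = √(8.2K_p) and 2ζω_n = 7.7, giving ζ = 7.7/(2√(8.2K_p)).
Setting ζ = 0.65: √(8.2K_p) = 7.7/(2·0.65) = 5.923, so K_p = 35.08/8.2 = 4.28.

K_p = 4.28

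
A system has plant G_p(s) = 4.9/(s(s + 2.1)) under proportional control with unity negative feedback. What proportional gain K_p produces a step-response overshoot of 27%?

From %OS = 100·exp(−πζ/√(1−ζ²)) = 27%, ζ = −ln(0.27)/√(π²+ln²(0.27)) = 0.3847.
Characteristic equation s² + 2.1s + 4.9K_p = 0 gives ζ = 2.1/(2√(4.9K_p)).
Setting ζ = 0.3847: √(4.9K_p) = 2.1/(2·0.3847) = 2.729, so K_p = 7.45/4.9 = 1.52.

K_p = 1.52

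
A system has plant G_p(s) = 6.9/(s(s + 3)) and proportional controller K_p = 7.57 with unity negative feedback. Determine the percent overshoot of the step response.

The closed-loop denominator s² + 3s + 52.23 gives ω_n = √52.23 = 7.227 and ζ = 3/(2ω_n) = 0.2075.
%OS = 100·exp(−πζ/√(1−ζ²)) = 100·exp(−π·0.2075/√0.9569) = 51.3%.

51.3%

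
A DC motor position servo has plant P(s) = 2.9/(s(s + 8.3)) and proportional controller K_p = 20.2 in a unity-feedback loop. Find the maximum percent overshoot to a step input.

The closed-loop denominator s² + 8.3s + 58.58 gives ω_n = √58.58 = 7.654 and ζ = 8.3/(2ω_n) = 0.5422.
%OS = 100·exp(−πζ/√(1−ζ²)) = 100·exp(−π·0.5422/√0.706) = 13.2%.

13.2%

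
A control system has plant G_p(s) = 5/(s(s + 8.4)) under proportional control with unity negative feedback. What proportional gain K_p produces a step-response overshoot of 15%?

K_p = 13.2

From %OS = 100·exp(−πζ/√(1−ζ²)) = 15%, ζ = −ln(0.15)/√(π²+ln²(0.15)) = 0.5169.
Characteristic equation s² + 8.4s + 5K_p = 0 gives ζ = 8.4/(2√(5K_p)).
Setting ζ = 0.5169: √(5K_p) = 8.4/(2·0.5169) = 8.125, so K_p = 66.01/5 = 13.2.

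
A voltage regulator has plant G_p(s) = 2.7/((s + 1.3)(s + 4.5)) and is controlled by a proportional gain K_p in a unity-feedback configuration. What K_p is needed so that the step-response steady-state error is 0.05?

For a type-0 loop with proportional control, e_ss = 1/(1 + K_p·G_p(0)).
G_p(0) = 0.4615. Require 1/(1 + K_p·0.4615) = 0.05, so 1 + 0.4615·K_p = 20.
K_p = (20 − 1)/0.4615 = 41.2.

K_p = 41.2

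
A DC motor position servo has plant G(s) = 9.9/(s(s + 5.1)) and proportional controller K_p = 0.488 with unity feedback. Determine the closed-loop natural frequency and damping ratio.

1 + K_p·G(s) = 0 gives s² + 5.1s + 4.831 = 0.
Matching s² + 2ζω_n s + ω_n²: ω_n = √4.831 = 2.198 rad/s and 2ζω_n = 5.1, so ζ = 5.1/(2·2.198) = 1.16.

ω_n = 2.2 rad/s, ζ = 1.16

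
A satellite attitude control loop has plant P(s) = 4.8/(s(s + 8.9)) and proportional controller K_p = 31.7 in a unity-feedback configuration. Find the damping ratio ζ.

With unity feedback the closed-loop characteristic equation is s² + 8.9s + 31.7·4.8 = s² + 8.9s + 152.2 = 0.
Matching s² + 2ζω_n s + ω_n²: ω_n = √152.2 = 12.34 rad/s and 2ζω_n = 8.9, so ζ = 8.9/(2·12.34) = 0.361.

ζ = 0.361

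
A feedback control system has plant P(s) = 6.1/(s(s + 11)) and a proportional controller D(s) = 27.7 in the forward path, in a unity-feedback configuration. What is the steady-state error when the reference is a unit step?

The open loop D(s)P(s) has a pole at the origin (type 1), so the static position error constant is infinite and e_ss = 1/(1+∞) = 0.

0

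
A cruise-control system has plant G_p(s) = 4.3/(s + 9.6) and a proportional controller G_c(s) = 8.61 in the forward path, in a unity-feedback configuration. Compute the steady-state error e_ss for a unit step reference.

The loop is type 0. Static position error constant K_pos = G_c(0)·G_p(0) = 8.61·0.4479 = 3.857.
Steady-state error to a unit step: e_ss = 1/(1+K_pos) = 1/4.857 = 0.206.

0.206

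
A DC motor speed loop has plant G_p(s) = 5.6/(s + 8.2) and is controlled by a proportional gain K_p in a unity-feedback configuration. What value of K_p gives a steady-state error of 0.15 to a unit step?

K_p = 8.3

For a type-0 loop with proportional control, e_ss = 1/(1 + K_p·G_p(0)).
G_p(0) = 0.6829. Require 1/(1 + K_p·0.6829) = 0.15, so 1 + 0.6829·K_p = 6.667.
K_p = (6.667 − 1)/0.6829 = 8.3.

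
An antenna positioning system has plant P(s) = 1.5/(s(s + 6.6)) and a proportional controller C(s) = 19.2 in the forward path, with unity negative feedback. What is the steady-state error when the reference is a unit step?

The open loop C(s)P(s) has a pole at the origin (type 1), so the static position error constant is infinite and e_ss = 1/(1+∞) = 0.

0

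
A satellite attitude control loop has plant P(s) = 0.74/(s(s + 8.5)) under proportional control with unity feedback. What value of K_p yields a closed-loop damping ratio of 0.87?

Closed-loop characteristic equation: s² + 8.5s + K_p·0.74 = 0.
So ω_n = √(0.74K_p) and 2ζω_n = 8.5, giving ζ = 8.5/(2√(0.74K_p)).
Setting ζ = 0.87: √(0.74K_p) = 8.5/(2·0.87) = 4.885, so K_p = 23.86/0.74 = 32.2.

K_p = 32.2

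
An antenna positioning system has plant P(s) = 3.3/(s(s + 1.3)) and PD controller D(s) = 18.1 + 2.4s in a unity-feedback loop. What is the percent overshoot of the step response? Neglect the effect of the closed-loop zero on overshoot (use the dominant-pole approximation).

Forward path: (18.1 + 2.4s)·3.3/(s(s+1.3)). The closed-loop characteristic equation is s² + (1.3 + 3.3·2.4)s + 3.3·18.1 = 0.
That is s² + 9.22s + 59.73 = 0, so ω_n = 7.729 rad/s and ζ = 9.22/(2·7.729) = 0.5965.
%OS = 100·exp(−πζ/√(1−ζ²)) = 9.68%.

9.68%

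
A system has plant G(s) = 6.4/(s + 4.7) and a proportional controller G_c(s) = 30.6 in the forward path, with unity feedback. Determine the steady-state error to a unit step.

0.0234

The loop is type 0. Static position error constant K_pos = G_c(0)·G(0) = 30.6·1.362 = 41.67.
Steady-state error to a unit step: e_ss = 1/(1+K_pos) = 1/42.67 = 0.0234.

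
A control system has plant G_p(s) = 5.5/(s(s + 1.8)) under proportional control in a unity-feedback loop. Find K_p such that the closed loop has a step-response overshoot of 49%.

From %OS = 100·exp(−πζ/√(1−ζ²)) = 49%, ζ = −ln(0.49)/√(π²+ln²(0.49)) = 0.2214.
Characteristic equation s² + 1.8s + 5.5K_p = 0 gives ζ = 1.8/(2√(5.5K_p)).
Setting ζ = 0.2214: √(5.5K_p) = 1.8/(2·0.2214) = 4.064, so K_p = 16.52/5.5 = 3.

K_p = 3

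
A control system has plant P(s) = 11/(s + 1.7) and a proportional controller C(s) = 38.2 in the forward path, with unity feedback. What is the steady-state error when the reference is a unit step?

0.00403

The loop is type 0. Static position error constant K_pos = C(0)·P(0) = 38.2·6.471 = 247.2.
Steady-state error to a unit step: e_ss = 1/(1+K_pos) = 1/248.2 = 0.00403.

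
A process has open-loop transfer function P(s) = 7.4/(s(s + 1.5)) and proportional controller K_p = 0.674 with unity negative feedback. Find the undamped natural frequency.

With unity feedback the closed-loop characteristic equation is s² + 1.5s + 0.674·7.4 = s² + 1.5s + 4.988 = 0.
So ω_n² = 4.988 ⇒ ω_n = 2.233 rad/s, and ζ = 1.5/(2ω_n) = 0.336.

ω_n = 2.23 rad/s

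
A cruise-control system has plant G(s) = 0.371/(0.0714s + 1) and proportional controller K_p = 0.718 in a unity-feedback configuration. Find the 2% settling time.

T_s ≈ 0.226 s

Closed loop: T(s) = K_p·G/(1+K_p·G) = 0.2664/(0.0714s + 1 + 0.2664), with pole at s = −(1 + 0.2664)/0.0714 = −17.74.
τ = 1/17.74 = 0.05638 s, so 2% settling time ≈ 4τ = 0.226 s.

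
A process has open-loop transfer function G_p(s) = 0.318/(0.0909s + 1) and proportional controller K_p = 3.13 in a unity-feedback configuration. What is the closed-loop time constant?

τ = 0.0456 s

Closed loop: T(s) = K_p·G_p/(1+K_p·G_p) = 0.9953/(0.0909s + 1 + 0.9953), with pole at s = −(1 + 0.9953)/0.0909 = −21.95.
Closed-loop time constant τ = 1/21.95 = 0.0456 s.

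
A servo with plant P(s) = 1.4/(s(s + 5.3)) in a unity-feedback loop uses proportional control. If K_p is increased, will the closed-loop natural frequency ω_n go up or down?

increase

ω_n = √(1.4·K_p), which grows with K_p.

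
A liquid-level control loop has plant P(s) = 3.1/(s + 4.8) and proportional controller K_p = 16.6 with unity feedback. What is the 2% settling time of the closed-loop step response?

T_s ≈ 0.0711 s

Closed-loop transfer function: T(s) = K_p·P(s)/(1 + K_p·P(s)) = 51.46/(s + 4.8 + 51.46) = 51.46/(s + 56.26).
Time constant τ = 1/56.26 = 0.01777 s, so the 2% settling time is about 4τ = 0.0711 s.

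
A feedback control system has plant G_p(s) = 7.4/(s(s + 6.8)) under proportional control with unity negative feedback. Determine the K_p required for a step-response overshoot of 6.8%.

From %OS = 100·exp(−πζ/√(1−ζ²)) = 6.8%, ζ = −ln(0.068)/√(π²+ln²(0.068)) = 0.6502.
Characteristic equation s² + 6.8s + 7.4K_p = 0 gives ζ = 6.8/(2√(7.4K_p)).
Setting ζ = 0.6502: √(7.4K_p) = 6.8/(2·0.6502) = 5.23, so K_p = 27.35/7.4 = 3.7.

K_p = 3.7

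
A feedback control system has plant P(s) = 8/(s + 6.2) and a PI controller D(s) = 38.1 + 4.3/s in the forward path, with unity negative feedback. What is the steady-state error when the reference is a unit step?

The open loop D(s)P(s) has a pole at the origin (type 1), so the static position error constant is infinite and e_ss = 1/(1+∞) = 0.

0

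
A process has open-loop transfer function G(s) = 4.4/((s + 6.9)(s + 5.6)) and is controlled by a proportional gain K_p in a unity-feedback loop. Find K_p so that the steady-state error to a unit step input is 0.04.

K_p = 211

Steady-state error for a unit step on this type-0 loop is 1/(1 + K_p·G(0)).
G(0) = 0.1139. Require 1/(1 + K_p·0.1139) = 0.04, so 1 + 0.1139·K_p = 25.
K_p = (25 − 1)/0.1139 = 211.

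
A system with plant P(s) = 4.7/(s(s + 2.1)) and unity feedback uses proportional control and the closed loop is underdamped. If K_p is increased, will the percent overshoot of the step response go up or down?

increase

Characteristic equation s² + 2.1s + K_p·4.7 = 0: raising K_p raises ω_n while 2ζω_n = 2.1 is fixed, so ζ falls and overshoot grows.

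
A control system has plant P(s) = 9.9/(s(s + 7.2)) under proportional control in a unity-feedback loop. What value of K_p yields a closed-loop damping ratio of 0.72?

Closed-loop characteristic equation: s² + 7.2s + K_p·9.9 = 0.
So ω_n = √(9.9K_p) and 2ζω_n = 7.2, giving ζ = 7.2/(2√(9.9K_p)).
Setting ζ = 0.72: √(9.9K_p) = 7.2/(2·0.72) = 5, so K_p = 25/9.9 = 2.53.

K_p = 2.53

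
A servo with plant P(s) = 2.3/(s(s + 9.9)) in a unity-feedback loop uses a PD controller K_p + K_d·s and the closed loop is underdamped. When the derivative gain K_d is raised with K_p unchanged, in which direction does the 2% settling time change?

Characteristic equation s² + (9.9 + 2.3K_d)s + 2.3K_p = 0: raising K_d increases ζω_n = (9.9+2.3K_d)/2 while the loop stays underdamped, so T_s ≈ 4/(ζω_n) decreases.

decrease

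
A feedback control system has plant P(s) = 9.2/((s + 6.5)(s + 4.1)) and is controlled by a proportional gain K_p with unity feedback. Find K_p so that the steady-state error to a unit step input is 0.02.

The loop is type 0, so e_ss(step) = 1/(1 + K_pos) with K_pos = K_p·P(0).
P(0) = 0.3452. Require 1/(1 + K_p·0.3452) = 0.02, so 1 + 0.3452·K_p = 50.
K_p = (50 − 1)/0.3452 = 142.

K_p = 142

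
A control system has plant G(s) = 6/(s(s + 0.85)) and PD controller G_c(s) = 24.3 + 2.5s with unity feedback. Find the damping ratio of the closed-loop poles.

Forward path: (24.3 + 2.5s)·6/(s(s+0.85)). The closed-loop characteristic equation is s² + (0.85 + 6·2.5)s + 6·24.3 = 0.
That is s² + 15.85s + 145.8 = 0, so ω_n = 12.07 rad/s and ζ = 15.85/(2·12.07) = 0.6563.

ζ = 0.656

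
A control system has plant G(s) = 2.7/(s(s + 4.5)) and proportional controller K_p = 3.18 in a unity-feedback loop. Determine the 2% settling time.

T_s ≈ 1.78 s

From 1 + K_pG(s) = 0: s² + 4.5s + 8.586 = 0 ⇒ ω_n = 2.93, ζ = 0.7679.
2% settling time T_s ≈ 4/(ζω_n) = 4/2.25 = 1.78 s.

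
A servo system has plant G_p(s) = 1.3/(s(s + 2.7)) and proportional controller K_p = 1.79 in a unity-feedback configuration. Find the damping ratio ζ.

The closed-loop denominator is s(s+2.7) + 1.79·1.3 = s² + 2.7s + 2.327.
So ω_n² = 2.327 ⇒ ω_n = 1.525 rad/s, and ζ = 2.7/(2ω_n) = 0.885.

ζ = 0.885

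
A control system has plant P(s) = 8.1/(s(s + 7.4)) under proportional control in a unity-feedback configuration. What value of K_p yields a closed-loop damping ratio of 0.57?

K_p = 5.2

Closed-loop characteristic equation: s² + 7.4s + K_p·8.1 = 0.
So ω_n = √(8.1K_p) and 2ζω_n = 7.4, giving ζ = 7.4/(2√(8.1K_p)).
Setting ζ = 0.57: √(8.1K_p) = 7.4/(2·0.57) = 6.491, so K_p = 42.14/8.1 = 5.2.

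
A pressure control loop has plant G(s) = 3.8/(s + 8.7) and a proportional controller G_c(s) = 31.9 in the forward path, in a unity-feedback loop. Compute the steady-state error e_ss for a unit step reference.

0.067

The loop is type 0. Static position error constant K_pos = G_c(0)·G(0) = 31.9·0.4368 = 13.93.
Steady-state error to a unit step: e_ss = 1/(1+K_pos) = 1/14.93 = 0.067.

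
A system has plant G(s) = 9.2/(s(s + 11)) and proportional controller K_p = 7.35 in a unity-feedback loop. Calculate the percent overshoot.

5.92%

Closed-loop characteristic equation: s² + 11s + 67.62 = 0, so ω_n = 8.223 rad/s and ζ = 11/(2·8.223) = 0.6688.
%OS = 100·exp(−πζ/√(1−ζ²)) = 100·exp(−π·0.6688/√0.5526) = 5.92%.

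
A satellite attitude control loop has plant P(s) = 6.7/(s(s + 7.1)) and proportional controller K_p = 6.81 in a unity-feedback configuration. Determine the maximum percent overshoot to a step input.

Closed-loop characteristic equation: s² + 7.1s + 45.63 = 0, so ω_n = 6.755 rad/s and ζ = 7.1/(2·6.755) = 0.5256.
%OS = 100·exp(−πζ/√(1−ζ²)) = 100·exp(−π·0.5256/√0.7238) = 14.4%.

14.4%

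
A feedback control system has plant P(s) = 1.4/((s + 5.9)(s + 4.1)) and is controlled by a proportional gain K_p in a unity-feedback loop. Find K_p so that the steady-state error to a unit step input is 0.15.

K_p = 97.9

The loop is type 0, so e_ss(step) = 1/(1 + K_pos) with K_pos = K_p·P(0).
P(0) = 0.05788. Require 1/(1 + K_p·0.05788) = 0.15, so 1 + 0.05788·K_p = 6.667.
K_p = (6.667 − 1)/0.05788 = 97.9.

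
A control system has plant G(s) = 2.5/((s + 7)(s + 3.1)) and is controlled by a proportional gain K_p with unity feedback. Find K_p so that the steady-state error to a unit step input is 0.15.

K_p = 49.2

The loop is type 0, so e_ss(step) = 1/(1 + K_pos) with K_pos = K_p·G(0).
G(0) = 0.1152. Require 1/(1 + K_p·0.1152) = 0.15, so 1 + 0.1152·K_p = 6.667.
K_p = (6.667 − 1)/0.1152 = 49.2.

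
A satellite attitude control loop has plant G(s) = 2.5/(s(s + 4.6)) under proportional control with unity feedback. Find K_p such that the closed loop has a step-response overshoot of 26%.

From %OS = 100·exp(−πζ/√(1−ζ²)) = 26%, ζ = −ln(0.26)/√(π²+ln²(0.26)) = 0.3941.
Characteristic equation s² + 4.6s + 2.5K_p = 0 gives ζ = 4.6/(2√(2.5K_p)).
Setting ζ = 0.3941: √(2.5K_p) = 4.6/(2·0.3941) = 5.836, so K_p = 34.06/2.5 = 13.6.

K_p = 13.6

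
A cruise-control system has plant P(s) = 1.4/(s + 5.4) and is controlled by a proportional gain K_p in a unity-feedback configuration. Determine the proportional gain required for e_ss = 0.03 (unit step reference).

Steady-state error for a unit step on this type-0 loop is 1/(1 + K_p·P(0)).
P(0) = 0.2593. Require 1/(1 + K_p·0.2593) = 0.03, so 1 + 0.2593·K_p = 33.33.
K_p = (33.33 − 1)/0.2593 = 125.

K_p = 125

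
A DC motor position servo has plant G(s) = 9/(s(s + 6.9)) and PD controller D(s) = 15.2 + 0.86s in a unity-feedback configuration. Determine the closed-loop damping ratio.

Forward path: (15.2 + 0.86s)·9/(s(s+6.9)). The closed-loop characteristic equation is s² + (6.9 + 9·0.86)s + 9·15.2 = 0.
That is s² + 14.64s + 136.8 = 0, so ω_n = 11.7 rad/s and ζ = 14.64/(2·11.7) = 0.6258.

ζ = 0.626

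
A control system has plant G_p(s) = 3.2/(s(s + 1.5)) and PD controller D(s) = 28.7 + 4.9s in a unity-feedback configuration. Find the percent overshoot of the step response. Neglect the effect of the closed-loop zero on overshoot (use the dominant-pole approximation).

0.174%

Forward path: (28.7 + 4.9s)·3.2/(s(s+1.5)). The closed-loop characteristic equation is s² + (1.5 + 3.2·4.9)s + 3.2·28.7 = 0.
That is s² + 17.18s + 91.84 = 0, so ω_n = 9.583 rad/s and ζ = 17.18/(2·9.583) = 0.8963.
%OS = 100·exp(−πζ/√(1−ζ²)) = 0.174%.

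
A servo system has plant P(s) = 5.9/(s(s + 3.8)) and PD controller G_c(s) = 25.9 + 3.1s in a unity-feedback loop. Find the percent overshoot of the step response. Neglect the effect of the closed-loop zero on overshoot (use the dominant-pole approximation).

Forward path: (25.9 + 3.1s)·5.9/(s(s+3.8)). The closed-loop characteristic equation is s² + (3.8 + 5.9·3.1)s + 5.9·25.9 = 0.
That is s² + 22.09s + 152.8 = 0, so ω_n = 12.36 rad/s and ζ = 22.09/(2·12.36) = 0.8935.
%OS = 100·exp(−πζ/√(1−ζ²)) = 0.193%.

0.193%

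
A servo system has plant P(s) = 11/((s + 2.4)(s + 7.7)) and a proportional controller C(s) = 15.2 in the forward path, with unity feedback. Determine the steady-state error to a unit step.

0.0995

The loop is type 0. Static position error constant K_pos = C(0)·P(0) = 15.2·0.5952 = 9.048.
Steady-state error to a unit step: e_ss = 1/(1+K_pos) = 1/10.05 = 0.0995.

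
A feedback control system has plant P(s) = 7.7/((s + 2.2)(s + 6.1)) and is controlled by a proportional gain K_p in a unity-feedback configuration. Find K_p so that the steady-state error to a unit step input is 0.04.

Steady-state error for a unit step on this type-0 loop is 1/(1 + K_p·P(0)).
P(0) = 0.5738. Require 1/(1 + K_p·0.5738) = 0.04, so 1 + 0.5738·K_p = 25.
K_p = (25 − 1)/0.5738 = 41.8.

K_p = 41.8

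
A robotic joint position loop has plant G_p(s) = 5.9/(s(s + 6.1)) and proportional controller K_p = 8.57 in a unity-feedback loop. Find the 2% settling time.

T_s ≈ 1.31 s

The closed-loop denominator s² + 6.1s + 50.56 gives ω_n = √50.56 = 7.111 and ζ = 6.1/(2ω_n) = 0.4289.
2% settling time T_s ≈ 4/(ζω_n) = 4/3.05 = 1.31 s.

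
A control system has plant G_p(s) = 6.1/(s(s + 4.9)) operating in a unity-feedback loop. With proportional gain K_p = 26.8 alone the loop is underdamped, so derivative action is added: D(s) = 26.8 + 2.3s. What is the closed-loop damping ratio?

ζ = 0.74

Forward path: (26.8 + 2.3s)·6.1/(s(s+4.9)). The closed-loop characteristic equation is s² + (4.9 + 6.1·2.3)s + 6.1·26.8 = 0.
That is s² + 18.93s + 163.5 = 0, so ω_n = 12.79 rad/s and ζ = 18.93/(2·12.79) = 0.7403.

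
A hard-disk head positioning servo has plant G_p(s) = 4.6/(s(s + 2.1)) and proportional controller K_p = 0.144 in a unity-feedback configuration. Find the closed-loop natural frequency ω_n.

ω_n = 0.814 rad/s

With unity feedback the closed-loop characteristic equation is s² + 2.1s + 0.144·4.6 = s² + 2.1s + 0.6624 = 0.
So ω_n² = 0.6624 ⇒ ω_n = 0.8139 rad/s, and ζ = 2.1/(2ω_n) = 1.29.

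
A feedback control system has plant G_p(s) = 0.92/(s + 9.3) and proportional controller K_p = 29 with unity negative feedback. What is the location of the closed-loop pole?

Closed-loop transfer function: T(s) = K_p·G_p(s)/(1 + K_p·G_p(s)) = 26.68/(s + 9.3 + 26.68) = 26.68/(s + 35.98).
The closed-loop pole is at s = −35.98.

s = -35.98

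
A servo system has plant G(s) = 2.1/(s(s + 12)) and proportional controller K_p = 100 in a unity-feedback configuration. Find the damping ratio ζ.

With unity feedback the closed-loop characteristic equation is s² + 12s + 100·2.1 = s² + 12s + 210 = 0.
So ω_n² = 210 ⇒ ω_n = 14.49 rad/s, and ζ = 12/(2ω_n) = 0.414.

ζ = 0.414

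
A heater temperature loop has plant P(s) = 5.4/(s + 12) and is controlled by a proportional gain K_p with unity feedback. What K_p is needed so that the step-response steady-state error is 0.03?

For a type-0 loop with proportional control, e_ss = 1/(1 + K_p·P(0)).
P(0) = 0.45. Require 1/(1 + K_p·0.45) = 0.03, so 1 + 0.45·K_p = 33.33.
K_p = (33.33 − 1)/0.45 = 71.9.

K_p = 71.9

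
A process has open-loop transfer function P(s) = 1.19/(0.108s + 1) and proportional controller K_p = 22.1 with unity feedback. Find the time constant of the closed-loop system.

τ = 0.00396 s

Closed loop: T(s) = K_p·P/(1+K_p·P) = 26.3/(0.108s + 1 + 26.3), with pole at s = −(1 + 26.3)/0.108 = −252.8.
Closed-loop time constant τ = 1/252.8 = 0.00396 s.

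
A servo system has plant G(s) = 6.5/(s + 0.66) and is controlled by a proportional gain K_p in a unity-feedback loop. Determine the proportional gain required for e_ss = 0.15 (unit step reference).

K_p = 0.575

The loop is type 0, so e_ss(step) = 1/(1 + K_pos) with K_pos = K_p·G(0).
G(0) = 9.848. Require 1/(1 + K_p·9.848) = 0.15, so 1 + 9.848·K_p = 6.667.
K_p = (6.667 − 1)/9.848 = 0.575.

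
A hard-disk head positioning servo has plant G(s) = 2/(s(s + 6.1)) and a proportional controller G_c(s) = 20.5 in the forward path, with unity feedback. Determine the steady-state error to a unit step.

The open loop G_c(s)G(s) has a pole at the origin (type 1), so the static position error constant is infinite and e_ss = 1/(1+∞) = 0.

0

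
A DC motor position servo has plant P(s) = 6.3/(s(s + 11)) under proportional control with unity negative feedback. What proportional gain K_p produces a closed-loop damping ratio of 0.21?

Closed-loop characteristic equation: s² + 11s + K_p·6.3 = 0.
So ω_n = √(6.3K_p) and 2ζω_n = 11, giving ζ = 11/(2√(6.3K_p)).
Setting ζ = 0.21: √(6.3K_p) = 11/(2·0.21) = 26.19, so K_p = 685.9/6.3 = 109.

K_p = 109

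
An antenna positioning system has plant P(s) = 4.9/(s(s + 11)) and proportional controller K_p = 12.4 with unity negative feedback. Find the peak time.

The closed-loop denominator s² + 11s + 60.76 gives ω_n = √60.76 = 7.795 and ζ = 11/(2ω_n) = 0.7056.
Damped frequency ω_d = ω_n√(1−ζ²) = 5.524 rad/s, so peak time T_p = π/ω_d = 0.569 s.

T_p = 0.569 s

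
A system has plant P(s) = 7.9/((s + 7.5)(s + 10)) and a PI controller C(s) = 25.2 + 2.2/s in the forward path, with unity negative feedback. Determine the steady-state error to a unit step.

0

The open loop C(s)P(s) has a pole at the origin (type 1), so the static position error constant is infinite and e_ss = 1/(1+∞) = 0.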